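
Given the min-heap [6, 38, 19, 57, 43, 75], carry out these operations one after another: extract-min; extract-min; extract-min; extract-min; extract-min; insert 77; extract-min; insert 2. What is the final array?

[2, 77]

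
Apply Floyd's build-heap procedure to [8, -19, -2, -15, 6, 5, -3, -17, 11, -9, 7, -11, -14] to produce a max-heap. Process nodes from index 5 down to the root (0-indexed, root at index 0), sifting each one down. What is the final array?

[11, 8, 5, -15, 7, -2, -3, -17, -19, -9, 6, -11, -14]

sift down from index 5: already satisfies heap property
sift down from index 4:
  6 vs larger child 7 at index 10, swap → [8, -19, -2, -15, 7, 5, -3, -17, 11, -9, 6, -11, -14]
sift down from index 3:
  -15 vs larger child 11 at index 8, swap → [8, -19, -2, 11, 7, 5, -3, -17, -15, -9, 6, -11, -14]
sift down from index 2:
  -2 vs larger child 5 at index 5, swap → [8, -19, 5, 11, 7, -2, -3, -17, -15, -9, 6, -11, -14]
sift down from index 1:
  -19 vs larger child 11 at index 3, swap → [8, 11, 5, -19, 7, -2, -3, -17, -15, -9, 6, -11, -14]
  -19 vs larger child -15 at index 8, swap → [8, 11, 5, -15, 7, -2, -3, -17, -19, -9, 6, -11, -14]
sift down from index 0:
  8 vs larger child 11 at index 1, swap → [11, 8, 5, -15, 7, -2, -3, -17, -19, -9, 6, -11, -14]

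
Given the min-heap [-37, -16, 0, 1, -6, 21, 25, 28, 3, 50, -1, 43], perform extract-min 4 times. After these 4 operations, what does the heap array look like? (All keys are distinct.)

[0, 1, 21, 3, 43, 50, 25, 28]

extract-min #1 returns -37:
  remove root -37; move last element 43 to root → [43, -16, 0, 1, -6, 21, 25, 28, 3, 50, -1]
  43 vs smaller child -16 at index 1, swap → [-16, 43, 0, 1, -6, 21, 25, 28, 3, 50, -1]
  43 vs smaller child -6 at index 4, swap → [-16, -6, 0, 1, 43, 21, 25, 28, 3, 50, -1]
  43 vs smaller child -1 at index 10, swap → [-16, -6, 0, 1, -1, 21, 25, 28, 3, 50, 43]
extract-min #2 returns -16:
  remove root -16; move last element 43 to root → [43, -6, 0, 1, -1, 21, 25, 28, 3, 50]
  43 vs smaller child -6 at index 1, swap → [-6, 43, 0, 1, -1, 21, 25, 28, 3, 50]
  43 vs smaller child -1 at index 4, swap → [-6, -1, 0, 1, 43, 21, 25, 28, 3, 50]
extract-min #3 returns -6:
  remove root -6; move last element 50 to root → [50, -1, 0, 1, 43, 21, 25, 28, 3]
  50 vs smaller child -1 at index 1, swap → [-1, 50, 0, 1, 43, 21, 25, 28, 3]
  50 vs smaller child 1 at index 3, swap → [-1, 1, 0, 50, 43, 21, 25, 28, 3]
  50 vs smaller child 3 at index 8, swap → [-1, 1, 0, 3, 43, 21, 25, 28, 50]
extract-min #4 returns -1:
  remove root -1; move last element 50 to root → [50, 1, 0, 3, 43, 21, 25, 28]
  50 vs smaller child 0 at index 2, swap → [0, 1, 50, 3, 43, 21, 25, 28]
  50 vs smaller child 21 at index 5, swap → [0, 1, 21, 3, 43, 50, 25, 28]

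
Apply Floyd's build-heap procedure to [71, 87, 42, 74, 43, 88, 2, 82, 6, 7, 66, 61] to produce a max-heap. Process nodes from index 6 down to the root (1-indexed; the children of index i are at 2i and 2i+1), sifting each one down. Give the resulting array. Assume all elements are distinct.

[88, 87, 71, 82, 66, 61, 2, 74, 6, 7, 43, 42]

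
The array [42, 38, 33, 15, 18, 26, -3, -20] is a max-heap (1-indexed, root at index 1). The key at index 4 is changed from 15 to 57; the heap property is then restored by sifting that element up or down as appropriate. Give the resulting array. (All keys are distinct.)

[57, 42, 33, 38, 18, 26, -3, -20]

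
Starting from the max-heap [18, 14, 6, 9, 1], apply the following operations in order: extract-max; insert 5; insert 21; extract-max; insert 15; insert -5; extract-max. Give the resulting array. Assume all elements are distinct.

[14, 9, 6, 1, 5, -5]

extract-max → returns 18:
  remove root 18; move last element 1 to root → [1, 14, 6, 9]
  1 vs larger child 14 at index 1, swap → [14, 1, 6, 9]
  1 vs only child 9 at index 3, swap → [14, 9, 6, 1]
insert 5:
  append 5 at index 4 → [14, 9, 6, 1, 5] (no swap needed)
insert 21:
  append 21 at index 5 → [14, 9, 6, 1, 5, 21]
  21 > parent 6 at index 2, swap → [14, 9, 21, 1, 5, 6]
  21 > parent 14 at index 0, swap → [21, 9, 14, 1, 5, 6]
extract-max → returns 21:
  remove root 21; move last element 6 to root → [6, 9, 14, 1, 5]
  6 vs larger child 14 at index 2, swap → [14, 9, 6, 1, 5]
insert 15:
  append 15 at index 5 → [14, 9, 6, 1, 5, 15]
  15 > parent 6 at index 2, swap → [14, 9, 15, 1, 5, 6]
  15 > parent 14 at index 0, swap → [15, 9, 14, 1, 5, 6]
insert -5:
  append -5 at index 6 → [15, 9, 14, 1, 5, 6, -5] (no swap needed)
extract-max → returns 15:
  remove root 15; move last element -5 to root → [-5, 9, 14, 1, 5, 6]
  -5 vs larger child 14 at index 2, swap → [14, 9, -5, 1, 5, 6]
  -5 vs only child 6 at index 5, swap → [14, 9, 6, 1, 5, -5]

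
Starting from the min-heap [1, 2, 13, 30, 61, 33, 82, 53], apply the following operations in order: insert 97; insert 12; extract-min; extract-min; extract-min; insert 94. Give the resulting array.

[13, 30, 33, 53, 61, 97, 82, 94]

insert 97:
  append 97 at index 8 → [1, 2, 13, 30, 61, 33, 82, 53, 97] (no swap needed)
insert 12:
  append 12 at index 9 → [1, 2, 13, 30, 61, 33, 82, 53, 97, 12]
  12 < parent 61 at index 4, swap → [1, 2, 13, 30, 12, 33, 82, 53, 97, 61]
extract-min → returns 1:
  remove root 1; move last element 61 to root → [61, 2, 13, 30, 12, 33, 82, 53, 97]
  61 vs smaller child 2 at index 1, swap → [2, 61, 13, 30, 12, 33, 82, 53, 97]
  61 vs smaller child 12 at index 4, swap → [2, 12, 13, 30, 61, 33, 82, 53, 97]
extract-min → returns 2:
  remove root 2; move last element 97 to root → [97, 12, 13, 30, 61, 33, 82, 53]
  97 vs smaller child 12 at index 1, swap → [12, 97, 13, 30, 61, 33, 82, 53]
  97 vs smaller child 30 at index 3, swap → [12, 30, 13, 97, 61, 33, 82, 53]
  97 vs only child 53 at index 7, swap → [12, 30, 13, 53, 61, 33, 82, 97]
extract-min → returns 12:
  remove root 12; move last element 97 to root → [97, 30, 13, 53, 61, 33, 82]
  97 vs smaller child 13 at index 2, swap → [13, 30, 97, 53, 61, 33, 82]
  97 vs smaller child 33 at index 5, swap → [13, 30, 33, 53, 61, 97, 82]
insert 94:
  append 94 at index 7 → [13, 30, 33, 53, 61, 97, 82, 94] (no swap needed)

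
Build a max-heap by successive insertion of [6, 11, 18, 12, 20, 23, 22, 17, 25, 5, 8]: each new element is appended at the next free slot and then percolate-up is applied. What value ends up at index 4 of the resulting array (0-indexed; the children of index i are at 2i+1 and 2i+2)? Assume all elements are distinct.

Insert 6:
  append 6 at index 0 → [6] (no swap needed)
Insert 11:
  append 11 at index 1 → [6, 11]
  11 > parent 6 at index 0, swap → [11, 6]
Insert 18:
  append 18 at index 2 → [11, 6, 18]
  18 > parent 11 at index 0, swap → [18, 6, 11]
Insert 12:
  append 12 at index 3 → [18, 6, 11, 12]
  12 > parent 6 at index 1, swap → [18, 12, 11, 6]
Insert 20:
  append 20 at index 4 → [18, 12, 11, 6, 20]
  20 > parent 12 at index 1, swap → [18, 20, 11, 6, 12]
  20 > parent 18 at index 0, swap → [20, 18, 11, 6, 12]
Insert 23:
  append 23 at index 5 → [20, 18, 11, 6, 12, 23]
  23 > parent 11 at index 2, swap → [20, 18, 23, 6, 12, 11]
  23 > parent 20 at index 0, swap → [23, 18, 20, 6, 12, 11]
Insert 22:
  append 22 at index 6 → [23, 18, 20, 6, 12, 11, 22]
  22 > parent 20 at index 2, swap → [23, 18, 22, 6, 12, 11, 20]
Insert 17:
  append 17 at index 7 → [23, 18, 22, 6, 12, 11, 20, 17]
  17 > parent 6 at index 3, swap → [23, 18, 22, 17, 12, 11, 20, 6]
Insert 25:
  append 25 at index 8 → [23, 18, 22, 17, 12, 11, 20, 6, 25]
  25 > parent 17 at index 3, swap → [23, 18, 22, 25, 12, 11, 20, 6, 17]
  25 > parent 18 at index 1, swap → [23, 25, 22, 18, 12, 11, 20, 6, 17]
  25 > parent 23 at index 0, swap → [25, 23, 22, 18, 12, 11, 20, 6, 17]
Insert 5:
  append 5 at index 9 → [25, 23, 22, 18, 12, 11, 20, 6, 17, 5] (no swap needed)
Insert 8:
  append 8 at index 10 → [25, 23, 22, 18, 12, 11, 20, 6, 17, 5, 8] (no swap needed)
resulting array: [25, 23, 22, 18, 12, 11, 20, 6, 17, 5, 8]

12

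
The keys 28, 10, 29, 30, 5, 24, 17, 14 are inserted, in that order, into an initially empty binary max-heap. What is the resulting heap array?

[30, 29, 28, 14, 5, 24, 17, 10]

Insert 28:
  append 28 at index 0 → [28] (no swap needed)
Insert 10:
  append 10 at index 1 → [28, 10] (no swap needed)
Insert 29:
  append 29 at index 2 → [28, 10, 29]
  29 > parent 28 at index 0, swap → [29, 10, 28]
Insert 30:
  append 30 at index 3 → [29, 10, 28, 30]
  30 > parent 10 at index 1, swap → [29, 30, 28, 10]
  30 > parent 29 at index 0, swap → [30, 29, 28, 10]
Insert 5:
  append 5 at index 4 → [30, 29, 28, 10, 5] (no swap needed)
Insert 24:
  append 24 at index 5 → [30, 29, 28, 10, 5, 24] (no swap needed)
Insert 17:
  append 17 at index 6 → [30, 29, 28, 10, 5, 24, 17] (no swap needed)
Insert 14:
  append 14 at index 7 → [30, 29, 28, 10, 5, 24, 17, 14]
  14 > parent 10 at index 3, swap → [30, 29, 28, 14, 5, 24, 17, 10]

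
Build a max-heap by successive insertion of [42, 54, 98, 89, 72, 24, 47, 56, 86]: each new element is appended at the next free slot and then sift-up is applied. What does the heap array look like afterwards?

Insert 42:
  append 42 at index 0 → [42] (no swap needed)
Insert 54:
  append 54 at index 1 → [42, 54]
  54 > parent 42 at index 0, swap → [54, 42]
Insert 98:
  append 98 at index 2 → [54, 42, 98]
  98 > parent 54 at index 0, swap → [98, 42, 54]
Insert 89:
  append 89 at index 3 → [98, 42, 54, 89]
  89 > parent 42 at index 1, swap → [98, 89, 54, 42]
Insert 72:
  append 72 at index 4 → [98, 89, 54, 42, 72] (no swap needed)
Insert 24:
  append 24 at index 5 → [98, 89, 54, 42, 72, 24] (no swap needed)
Insert 47:
  append 47 at index 6 → [98, 89, 54, 42, 72, 24, 47] (no swap needed)
Insert 56:
  append 56 at index 7 → [98, 89, 54, 42, 72, 24, 47, 56]
  56 > parent 42 at index 3, swap → [98, 89, 54, 56, 72, 24, 47, 42]
Insert 86:
  append 86 at index 8 → [98, 89, 54, 56, 72, 24, 47, 42, 86]
  86 > parent 56 at index 3, swap → [98, 89, 54, 86, 72, 24, 47, 42, 56]

[98, 89, 54, 86, 72, 24, 47, 42, 56]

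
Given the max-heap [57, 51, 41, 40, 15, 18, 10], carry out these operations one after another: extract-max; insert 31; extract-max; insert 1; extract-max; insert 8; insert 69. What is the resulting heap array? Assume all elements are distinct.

extract-max → returns 57:
  remove root 57; move last element 10 to root → [10, 51, 41, 40, 15, 18]
  10 vs larger child 51 at index 1, swap → [51, 10, 41, 40, 15, 18]
  10 vs larger child 40 at index 3, swap → [51, 40, 41, 10, 15, 18]
insert 31:
  append 31 at index 6 → [51, 40, 41, 10, 15, 18, 31] (no swap needed)
extract-max → returns 51:
  remove root 51; move last element 31 to root → [31, 40, 41, 10, 15, 18]
  31 vs larger child 41 at index 2, swap → [41, 40, 31, 10, 15, 18]
insert 1:
  append 1 at index 6 → [41, 40, 31, 10, 15, 18, 1] (no swap needed)
extract-max → returns 41:
  remove root 41; move last element 1 to root → [1, 40, 31, 10, 15, 18]
  1 vs larger child 40 at index 1, swap → [40, 1, 31, 10, 15, 18]
  1 vs larger child 15 at index 4, swap → [40, 15, 31, 10, 1, 18]
insert 8:
  append 8 at index 6 → [40, 15, 31, 10, 1, 18, 8] (no swap needed)
insert 69:
  append 69 at index 7 → [40, 15, 31, 10, 1, 18, 8, 69]
  69 > parent 10 at index 3, swap → [40, 15, 31, 69, 1, 18, 8, 10]
  69 > parent 15 at index 1, swap → [40, 69, 31, 15, 1, 18, 8, 10]
  69 > parent 40 at index 0, swap → [69, 40, 31, 15, 1, 18, 8, 10]

[69, 40, 31, 15, 1, 18, 8, 10]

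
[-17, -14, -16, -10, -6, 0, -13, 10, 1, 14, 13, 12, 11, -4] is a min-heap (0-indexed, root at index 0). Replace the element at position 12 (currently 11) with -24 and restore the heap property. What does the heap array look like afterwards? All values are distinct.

[-24, -14, -17, -10, -6, -16, -13, 10, 1, 14, 13, 12, 0, -4]

set index 12 from 11 to -24 → [-17, -14, -16, -10, -6, 0, -13, 10, 1, 14, 13, 12, -24, -4]
-24 < parent 0 at index 5, swap → [-17, -14, -16, -10, -6, -24, -13, 10, 1, 14, 13, 12, 0, -4]
-24 < parent -16 at index 2, swap → [-17, -14, -24, -10, -6, -16, -13, 10, 1, 14, 13, 12, 0, -4]
-24 < parent -17 at index 0, swap → [-24, -14, -17, -10, -6, -16, -13, 10, 1, 14, 13, 12, 0, -4]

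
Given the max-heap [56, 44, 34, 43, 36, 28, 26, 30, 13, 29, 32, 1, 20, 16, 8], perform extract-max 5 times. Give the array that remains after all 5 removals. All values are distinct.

[32, 30, 28, 16, 29, 1, 26, 8, 13, 20]

extract-max #1 returns 56:
  remove root 56; move last element 8 to root → [8, 44, 34, 43, 36, 28, 26, 30, 13, 29, 32, 1, 20, 16]
  8 vs larger child 44 at index 1, swap → [44, 8, 34, 43, 36, 28, 26, 30, 13, 29, 32, 1, 20, 16]
  8 vs larger child 43 at index 3, swap → [44, 43, 34, 8, 36, 28, 26, 30, 13, 29, 32, 1, 20, 16]
  8 vs larger child 30 at index 7, swap → [44, 43, 34, 30, 36, 28, 26, 8, 13, 29, 32, 1, 20, 16]
extract-max #2 returns 44:
  remove root 44; move last element 16 to root → [16, 43, 34, 30, 36, 28, 26, 8, 13, 29, 32, 1, 20]
  16 vs larger child 43 at index 1, swap → [43, 16, 34, 30, 36, 28, 26, 8, 13, 29, 32, 1, 20]
  16 vs larger child 36 at index 4, swap → [43, 36, 34, 30, 16, 28, 26, 8, 13, 29, 32, 1, 20]
  16 vs larger child 32 at index 10, swap → [43, 36, 34, 30, 32, 28, 26, 8, 13, 29, 16, 1, 20]
extract-max #3 returns 43:
  remove root 43; move last element 20 to root → [20, 36, 34, 30, 32, 28, 26, 8, 13, 29, 16, 1]
  20 vs larger child 36 at index 1, swap → [36, 20, 34, 30, 32, 28, 26, 8, 13, 29, 16, 1]
  20 vs larger child 32 at index 4, swap → [36, 32, 34, 30, 20, 28, 26, 8, 13, 29, 16, 1]
  20 vs larger child 29 at index 9, swap → [36, 32, 34, 30, 29, 28, 26, 8, 13, 20, 16, 1]
extract-max #4 returns 36:
  remove root 36; move last element 1 to root → [1, 32, 34, 30, 29, 28, 26, 8, 13, 20, 16]
  1 vs larger child 34 at index 2, swap → [34, 32, 1, 30, 29, 28, 26, 8, 13, 20, 16]
  1 vs larger child 28 at index 5, swap → [34, 32, 28, 30, 29, 1, 26, 8, 13, 20, 16]
extract-max #5 returns 34:
  remove root 34; move last element 16 to root → [16, 32, 28, 30, 29, 1, 26, 8, 13, 20]
  16 vs larger child 32 at index 1, swap → [32, 16, 28, 30, 29, 1, 26, 8, 13, 20]
  16 vs larger child 30 at index 3, swap → [32, 30, 28, 16, 29, 1, 26, 8, 13, 20]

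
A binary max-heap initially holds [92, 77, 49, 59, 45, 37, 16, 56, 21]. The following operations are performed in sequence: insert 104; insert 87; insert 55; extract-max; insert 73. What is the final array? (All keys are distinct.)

[92, 87, 73, 59, 77, 55, 16, 56, 21, 45, 37, 49]

insert 104:
  append 104 at index 9 → [92, 77, 49, 59, 45, 37, 16, 56, 21, 104]
  104 > parent 45 at index 4, swap → [92, 77, 49, 59, 104, 37, 16, 56, 21, 45]
  104 > parent 77 at index 1, swap → [92, 104, 49, 59, 77, 37, 16, 56, 21, 45]
  104 > parent 92 at index 0, swap → [104, 92, 49, 59, 77, 37, 16, 56, 21, 45]
insert 87:
  append 87 at index 10 → [104, 92, 49, 59, 77, 37, 16, 56, 21, 45, 87]
  87 > parent 77 at index 4, swap → [104, 92, 49, 59, 87, 37, 16, 56, 21, 45, 77]
insert 55:
  append 55 at index 11 → [104, 92, 49, 59, 87, 37, 16, 56, 21, 45, 77, 55]
  55 > parent 37 at index 5, swap → [104, 92, 49, 59, 87, 55, 16, 56, 21, 45, 77, 37]
  55 > parent 49 at index 2, swap → [104, 92, 55, 59, 87, 49, 16, 56, 21, 45, 77, 37]
extract-max → returns 104:
  remove root 104; move last element 37 to root → [37, 92, 55, 59, 87, 49, 16, 56, 21, 45, 77]
  37 vs larger child 92 at index 1, swap → [92, 37, 55, 59, 87, 49, 16, 56, 21, 45, 77]
  37 vs larger child 87 at index 4, swap → [92, 87, 55, 59, 37, 49, 16, 56, 21, 45, 77]
  37 vs larger child 77 at index 10, swap → [92, 87, 55, 59, 77, 49, 16, 56, 21, 45, 37]
insert 73:
  append 73 at index 11 → [92, 87, 55, 59, 77, 49, 16, 56, 21, 45, 37, 73]
  73 > parent 49 at index 5, swap → [92, 87, 55, 59, 77, 73, 16, 56, 21, 45, 37, 49]
  73 > parent 55 at index 2, swap → [92, 87, 73, 59, 77, 55, 16, 56, 21, 45, 37, 49]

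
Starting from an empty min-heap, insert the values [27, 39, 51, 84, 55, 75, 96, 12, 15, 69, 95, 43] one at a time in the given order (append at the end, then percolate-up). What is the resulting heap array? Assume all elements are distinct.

Insert 27:
  append 27 at index 0 → [27] (no swap needed)
Insert 39:
  append 39 at index 1 → [27, 39] (no swap needed)
Insert 51:
  append 51 at index 2 → [27, 39, 51] (no swap needed)
Insert 84:
  append 84 at index 3 → [27, 39, 51, 84] (no swap needed)
Insert 55:
  append 55 at index 4 → [27, 39, 51, 84, 55] (no swap needed)
Insert 75:
  append 75 at index 5 → [27, 39, 51, 84, 55, 75] (no swap needed)
Insert 96:
  append 96 at index 6 → [27, 39, 51, 84, 55, 75, 96] (no swap needed)
Insert 12:
  append 12 at index 7 → [27, 39, 51, 84, 55, 75, 96, 12]
  12 < parent 84 at index 3, swap → [27, 39, 51, 12, 55, 75, 96, 84]
  12 < parent 39 at index 1, swap → [27, 12, 51, 39, 55, 75, 96, 84]
  12 < parent 27 at index 0, swap → [12, 27, 51, 39, 55, 75, 96, 84]
Insert 15:
  append 15 at index 8 → [12, 27, 51, 39, 55, 75, 96, 84, 15]
  15 < parent 39 at index 3, swap → [12, 27, 51, 15, 55, 75, 96, 84, 39]
  15 < parent 27 at index 1, swap → [12, 15, 51, 27, 55, 75, 96, 84, 39]
Insert 69:
  append 69 at index 9 → [12, 15, 51, 27, 55, 75, 96, 84, 39, 69] (no swap needed)
Insert 95:
  append 95 at index 10 → [12, 15, 51, 27, 55, 75, 96, 84, 39, 69, 95] (no swap needed)
Insert 43:
  append 43 at index 11 → [12, 15, 51, 27, 55, 75, 96, 84, 39, 69, 95, 43]
  43 < parent 75 at index 5, swap → [12, 15, 51, 27, 55, 43, 96, 84, 39, 69, 95, 75]
  43 < parent 51 at index 2, swap → [12, 15, 43, 27, 55, 51, 96, 84, 39, 69, 95, 75]

[12, 15, 43, 27, 55, 51, 96, 84, 39, 69, 95, 75]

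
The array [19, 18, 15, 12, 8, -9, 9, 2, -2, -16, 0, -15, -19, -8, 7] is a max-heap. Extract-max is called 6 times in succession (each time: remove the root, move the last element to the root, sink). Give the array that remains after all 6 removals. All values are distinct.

[7, 2, -8, -2, 0, -9, -15, -19, -16]

extract-max #1 returns 19:
  remove root 19; move last element 7 to root → [7, 18, 15, 12, 8, -9, 9, 2, -2, -16, 0, -15, -19, -8]
  7 vs larger child 18 at index 1, swap → [18, 7, 15, 12, 8, -9, 9, 2, -2, -16, 0, -15, -19, -8]
  7 vs larger child 12 at index 3, swap → [18, 12, 15, 7, 8, -9, 9, 2, -2, -16, 0, -15, -19, -8]
extract-max #2 returns 18:
  remove root 18; move last element -8 to root → [-8, 12, 15, 7, 8, -9, 9, 2, -2, -16, 0, -15, -19]
  -8 vs larger child 15 at index 2, swap → [15, 12, -8, 7, 8, -9, 9, 2, -2, -16, 0, -15, -19]
  -8 vs larger child 9 at index 6, swap → [15, 12, 9, 7, 8, -9, -8, 2, -2, -16, 0, -15, -19]
extract-max #3 returns 15:
  remove root 15; move last element -19 to root → [-19, 12, 9, 7, 8, -9, -8, 2, -2, -16, 0, -15]
  -19 vs larger child 12 at index 1, swap → [12, -19, 9, 7, 8, -9, -8, 2, -2, -16, 0, -15]
  -19 vs larger child 8 at index 4, swap → [12, 8, 9, 7, -19, -9, -8, 2, -2, -16, 0, -15]
  -19 vs larger child 0 at index 10, swap → [12, 8, 9, 7, 0, -9, -8, 2, -2, -16, -19, -15]
extract-max #4 returns 12:
  remove root 12; move last element -15 to root → [-15, 8, 9, 7, 0, -9, -8, 2, -2, -16, -19]
  -15 vs larger child 9 at index 2, swap → [9, 8, -15, 7, 0, -9, -8, 2, -2, -16, -19]
  -15 vs larger child -8 at index 6, swap → [9, 8, -8, 7, 0, -9, -15, 2, -2, -16, -19]
extract-max #5 returns 9:
  remove root 9; move last element -19 to root → [-19, 8, -8, 7, 0, -9, -15, 2, -2, -16]
  -19 vs larger child 8 at index 1, swap → [8, -19, -8, 7, 0, -9, -15, 2, -2, -16]
  -19 vs larger child 7 at index 3, swap → [8, 7, -8, -19, 0, -9, -15, 2, -2, -16]
  -19 vs larger child 2 at index 7, swap → [8, 7, -8, 2, 0, -9, -15, -19, -2, -16]
extract-max #6 returns 8:
  remove root 8; move last element -16 to root → [-16, 7, -8, 2, 0, -9, -15, -19, -2]
  -16 vs larger child 7 at index 1, swap → [7, -16, -8, 2, 0, -9, -15, -19, -2]
  -16 vs larger child 2 at index 3, swap → [7, 2, -8, -16, 0, -9, -15, -19, -2]
  -16 vs larger child -2 at index 8, swap → [7, 2, -8, -2, 0, -9, -15, -19, -16]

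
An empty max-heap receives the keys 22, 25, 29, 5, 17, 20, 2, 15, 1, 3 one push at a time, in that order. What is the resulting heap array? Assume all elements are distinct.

Insert 22:
  append 22 at index 0 → [22] (no swap needed)
Insert 25:
  append 25 at index 1 → [22, 25]
  25 > parent 22 at index 0, swap → [25, 22]
Insert 29:
  append 29 at index 2 → [25, 22, 29]
  29 > parent 25 at index 0, swap → [29, 22, 25]
Insert 5:
  append 5 at index 3 → [29, 22, 25, 5] (no swap needed)
Insert 17:
  append 17 at index 4 → [29, 22, 25, 5, 17] (no swap needed)
Insert 20:
  append 20 at index 5 → [29, 22, 25, 5, 17, 20] (no swap needed)
Insert 2:
  append 2 at index 6 → [29, 22, 25, 5, 17, 20, 2] (no swap needed)
Insert 15:
  append 15 at index 7 → [29, 22, 25, 5, 17, 20, 2, 15]
  15 > parent 5 at index 3, swap → [29, 22, 25, 15, 17, 20, 2, 5]
Insert 1:
  append 1 at index 8 → [29, 22, 25, 15, 17, 20, 2, 5, 1] (no swap needed)
Insert 3:
  append 3 at index 9 → [29, 22, 25, 15, 17, 20, 2, 5, 1, 3] (no swap needed)

[29, 22, 25, 15, 17, 20, 2, 5, 1, 3]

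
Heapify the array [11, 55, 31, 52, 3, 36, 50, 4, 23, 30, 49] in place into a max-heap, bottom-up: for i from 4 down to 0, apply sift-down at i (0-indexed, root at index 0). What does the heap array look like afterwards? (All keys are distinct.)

[55, 52, 50, 23, 49, 36, 31, 4, 11, 30, 3]

sift down from index 4:
  3 vs larger child 49 at index 10, swap → [11, 55, 31, 52, 49, 36, 50, 4, 23, 30, 3]
sift down from index 3: already satisfies heap property
sift down from index 2:
  31 vs larger child 50 at index 6, swap → [11, 55, 50, 52, 49, 36, 31, 4, 23, 30, 3]
sift down from index 1: already satisfies heap property
sift down from index 0:
  11 vs larger child 55 at index 1, swap → [55, 11, 50, 52, 49, 36, 31, 4, 23, 30, 3]
  11 vs larger child 52 at index 3, swap → [55, 52, 50, 11, 49, 36, 31, 4, 23, 30, 3]
  11 vs larger child 23 at index 8, swap → [55, 52, 50, 23, 49, 36, 31, 4, 11, 30, 3]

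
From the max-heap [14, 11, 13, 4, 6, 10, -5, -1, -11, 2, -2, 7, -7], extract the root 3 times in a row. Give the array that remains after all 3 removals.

extract-max #1 returns 14:
  remove root 14; move last element -7 to root → [-7, 11, 13, 4, 6, 10, -5, -1, -11, 2, -2, 7]
  -7 vs larger child 13 at index 2, swap → [13, 11, -7, 4, 6, 10, -5, -1, -11, 2, -2, 7]
  -7 vs larger child 10 at index 5, swap → [13, 11, 10, 4, 6, -7, -5, -1, -11, 2, -2, 7]
  -7 vs only child 7 at index 11, swap → [13, 11, 10, 4, 6, 7, -5, -1, -11, 2, -2, -7]
extract-max #2 returns 13:
  remove root 13; move last element -7 to root → [-7, 11, 10, 4, 6, 7, -5, -1, -11, 2, -2]
  -7 vs larger child 11 at index 1, swap → [11, -7, 10, 4, 6, 7, -5, -1, -11, 2, -2]
  -7 vs larger child 6 at index 4, swap → [11, 6, 10, 4, -7, 7, -5, -1, -11, 2, -2]
  -7 vs larger child 2 at index 9, swap → [11, 6, 10, 4, 2, 7, -5, -1, -11, -7, -2]
extract-max #3 returns 11:
  remove root 11; move last element -2 to root → [-2, 6, 10, 4, 2, 7, -5, -1, -11, -7]
  -2 vs larger child 10 at index 2, swap → [10, 6, -2, 4, 2, 7, -5, -1, -11, -7]
  -2 vs larger child 7 at index 5, swap → [10, 6, 7, 4, 2, -2, -5, -1, -11, -7]

[10, 6, 7, 4, 2, -2, -5, -1, -11, -7]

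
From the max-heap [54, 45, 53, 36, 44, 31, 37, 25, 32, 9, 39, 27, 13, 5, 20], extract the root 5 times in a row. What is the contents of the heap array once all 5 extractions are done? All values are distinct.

[37, 36, 31, 32, 13, 5, 20, 25, 27, 9]

extract-max #1 returns 54:
  remove root 54; move last element 20 to root → [20, 45, 53, 36, 44, 31, 37, 25, 32, 9, 39, 27, 13, 5]
  20 vs larger child 53 at index 2, swap → [53, 45, 20, 36, 44, 31, 37, 25, 32, 9, 39, 27, 13, 5]
  20 vs larger child 37 at index 6, swap → [53, 45, 37, 36, 44, 31, 20, 25, 32, 9, 39, 27, 13, 5]
extract-max #2 returns 53:
  remove root 53; move last element 5 to root → [5, 45, 37, 36, 44, 31, 20, 25, 32, 9, 39, 27, 13]
  5 vs larger child 45 at index 1, swap → [45, 5, 37, 36, 44, 31, 20, 25, 32, 9, 39, 27, 13]
  5 vs larger child 44 at index 4, swap → [45, 44, 37, 36, 5, 31, 20, 25, 32, 9, 39, 27, 13]
  5 vs larger child 39 at index 10, swap → [45, 44, 37, 36, 39, 31, 20, 25, 32, 9, 5, 27, 13]
extract-max #3 returns 45:
  remove root 45; move last element 13 to root → [13, 44, 37, 36, 39, 31, 20, 25, 32, 9, 5, 27]
  13 vs larger child 44 at index 1, swap → [44, 13, 37, 36, 39, 31, 20, 25, 32, 9, 5, 27]
  13 vs larger child 39 at index 4, swap → [44, 39, 37, 36, 13, 31, 20, 25, 32, 9, 5, 27]
extract-max #4 returns 44:
  remove root 44; move last element 27 to root → [27, 39, 37, 36, 13, 31, 20, 25, 32, 9, 5]
  27 vs larger child 39 at index 1, swap → [39, 27, 37, 36, 13, 31, 20, 25, 32, 9, 5]
  27 vs larger child 36 at index 3, swap → [39, 36, 37, 27, 13, 31, 20, 25, 32, 9, 5]
  27 vs larger child 32 at index 8, swap → [39, 36, 37, 32, 13, 31, 20, 25, 27, 9, 5]
extract-max #5 returns 39:
  remove root 39; move last element 5 to root → [5, 36, 37, 32, 13, 31, 20, 25, 27, 9]
  5 vs larger child 37 at index 2, swap → [37, 36, 5, 32, 13, 31, 20, 25, 27, 9]
  5 vs larger child 31 at index 5, swap → [37, 36, 31, 32, 13, 5, 20, 25, 27, 9]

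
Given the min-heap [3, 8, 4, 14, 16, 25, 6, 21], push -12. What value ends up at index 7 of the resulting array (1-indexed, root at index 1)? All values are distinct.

6

append -12 at index 9 → [3, 8, 4, 14, 16, 25, 6, 21, -12]
-12 < parent 14 at index 4, swap → [3, 8, 4, -12, 16, 25, 6, 21, 14]
-12 < parent 8 at index 2, swap → [3, -12, 4, 8, 16, 25, 6, 21, 14]
-12 < parent 3 at index 1, swap → [-12, 3, 4, 8, 16, 25, 6, 21, 14]
resulting array: [-12, 3, 4, 8, 16, 25, 6, 21, 14]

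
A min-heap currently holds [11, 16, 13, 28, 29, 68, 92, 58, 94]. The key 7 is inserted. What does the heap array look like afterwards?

[7, 11, 13, 28, 16, 68, 92, 58, 94, 29]

append 7 at index 9 → [11, 16, 13, 28, 29, 68, 92, 58, 94, 7]
7 < parent 29 at index 4, swap → [11, 16, 13, 28, 7, 68, 92, 58, 94, 29]
7 < parent 16 at index 1, swap → [11, 7, 13, 28, 16, 68, 92, 58, 94, 29]
7 < parent 11 at index 0, swap → [7, 11, 13, 28, 16, 68, 92, 58, 94, 29]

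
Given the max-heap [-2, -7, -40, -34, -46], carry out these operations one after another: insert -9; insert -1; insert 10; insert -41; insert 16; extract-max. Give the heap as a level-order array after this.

insert -9:
  append -9 at index 5 → [-2, -7, -40, -34, -46, -9]
  -9 > parent -40 at index 2, swap → [-2, -7, -9, -34, -46, -40]
insert -1:
  append -1 at index 6 → [-2, -7, -9, -34, -46, -40, -1]
  -1 > parent -9 at index 2, swap → [-2, -7, -1, -34, -46, -40, -9]
  -1 > parent -2 at index 0, swap → [-1, -7, -2, -34, -46, -40, -9]
insert 10:
  append 10 at index 7 → [-1, -7, -2, -34, -46, -40, -9, 10]
  10 > parent -34 at index 3, swap → [-1, -7, -2, 10, -46, -40, -9, -34]
  10 > parent -7 at index 1, swap → [-1, 10, -2, -7, -46, -40, -9, -34]
  10 > parent -1 at index 0, swap → [10, -1, -2, -7, -46, -40, -9, -34]
insert -41:
  append -41 at index 8 → [10, -1, -2, -7, -46, -40, -9, -34, -41] (no swap needed)
insert 16:
  append 16 at index 9 → [10, -1, -2, -7, -46, -40, -9, -34, -41, 16]
  16 > parent -46 at index 4, swap → [10, -1, -2, -7, 16, -40, -9, -34, -41, -46]
  16 > parent -1 at index 1, swap → [10, 16, -2, -7, -1, -40, -9, -34, -41, -46]
  16 > parent 10 at index 0, swap → [16, 10, -2, -7, -1, -40, -9, -34, -41, -46]
extract-max → returns 16:
  remove root 16; move last element -46 to root → [-46, 10, -2, -7, -1, -40, -9, -34, -41]
  -46 vs larger child 10 at index 1, swap → [10, -46, -2, -7, -1, -40, -9, -34, -41]
  -46 vs larger child -1 at index 4, swap → [10, -1, -2, -7, -46, -40, -9, -34, -41]

[10, -1, -2, -7, -46, -40, -9, -34, -41]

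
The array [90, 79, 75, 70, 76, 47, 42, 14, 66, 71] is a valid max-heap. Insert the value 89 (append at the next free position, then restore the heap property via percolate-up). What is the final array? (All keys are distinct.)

append 89 at index 10 → [90, 79, 75, 70, 76, 47, 42, 14, 66, 71, 89]
89 > parent 76 at index 4, swap → [90, 79, 75, 70, 89, 47, 42, 14, 66, 71, 76]
89 > parent 79 at index 1, swap → [90, 89, 75, 70, 79, 47, 42, 14, 66, 71, 76]

[90, 89, 75, 70, 79, 47, 42, 14, 66, 71, 76]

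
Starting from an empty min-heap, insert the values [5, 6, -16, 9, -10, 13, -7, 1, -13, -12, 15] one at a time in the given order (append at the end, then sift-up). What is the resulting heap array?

[-16, -13, -7, -10, -12, 13, 5, 9, 1, 6, 15]

Insert 5:
  append 5 at index 0 → [5] (no swap needed)
Insert 6:
  append 6 at index 1 → [5, 6] (no swap needed)
Insert -16:
  append -16 at index 2 → [5, 6, -16]
  -16 < parent 5 at index 0, swap → [-16, 6, 5]
Insert 9:
  append 9 at index 3 → [-16, 6, 5, 9] (no swap needed)
Insert -10:
  append -10 at index 4 → [-16, 6, 5, 9, -10]
  -10 < parent 6 at index 1, swap → [-16, -10, 5, 9, 6]
Insert 13:
  append 13 at index 5 → [-16, -10, 5, 9, 6, 13] (no swap needed)
Insert -7:
  append -7 at index 6 → [-16, -10, 5, 9, 6, 13, -7]
  -7 < parent 5 at index 2, swap → [-16, -10, -7, 9, 6, 13, 5]
Insert 1:
  append 1 at index 7 → [-16, -10, -7, 9, 6, 13, 5, 1]
  1 < parent 9 at index 3, swap → [-16, -10, -7, 1, 6, 13, 5, 9]
Insert -13:
  append -13 at index 8 → [-16, -10, -7, 1, 6, 13, 5, 9, -13]
  -13 < parent 1 at index 3, swap → [-16, -10, -7, -13, 6, 13, 5, 9, 1]
  -13 < parent -10 at index 1, swap → [-16, -13, -7, -10, 6, 13, 5, 9, 1]
Insert -12:
  append -12 at index 9 → [-16, -13, -7, -10, 6, 13, 5, 9, 1, -12]
  -12 < parent 6 at index 4, swap → [-16, -13, -7, -10, -12, 13, 5, 9, 1, 6]
Insert 15:
  append 15 at index 10 → [-16, -13, -7, -10, -12, 13, 5, 9, 1, 6, 15] (no swap needed)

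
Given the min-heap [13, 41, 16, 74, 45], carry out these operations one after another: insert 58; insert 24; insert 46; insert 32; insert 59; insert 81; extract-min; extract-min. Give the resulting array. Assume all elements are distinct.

insert 58:
  append 58 at index 5 → [13, 41, 16, 74, 45, 58] (no swap needed)
insert 24:
  append 24 at index 6 → [13, 41, 16, 74, 45, 58, 24] (no swap needed)
insert 46:
  append 46 at index 7 → [13, 41, 16, 74, 45, 58, 24, 46]
  46 < parent 74 at index 3, swap → [13, 41, 16, 46, 45, 58, 24, 74]
insert 32:
  append 32 at index 8 → [13, 41, 16, 46, 45, 58, 24, 74, 32]
  32 < parent 46 at index 3, swap → [13, 41, 16, 32, 45, 58, 24, 74, 46]
  32 < parent 41 at index 1, swap → [13, 32, 16, 41, 45, 58, 24, 74, 46]
insert 59:
  append 59 at index 9 → [13, 32, 16, 41, 45, 58, 24, 74, 46, 59] (no swap needed)
insert 81:
  append 81 at index 10 → [13, 32, 16, 41, 45, 58, 24, 74, 46, 59, 81] (no swap needed)
extract-min → returns 13:
  remove root 13; move last element 81 to root → [81, 32, 16, 41, 45, 58, 24, 74, 46, 59]
  81 vs smaller child 16 at index 2, swap → [16, 32, 81, 41, 45, 58, 24, 74, 46, 59]
  81 vs smaller child 24 at index 6, swap → [16, 32, 24, 41, 45, 58, 81, 74, 46, 59]
extract-min → returns 16:
  remove root 16; move last element 59 to root → [59, 32, 24, 41, 45, 58, 81, 74, 46]
  59 vs smaller child 24 at index 2, swap → [24, 32, 59, 41, 45, 58, 81, 74, 46]
  59 vs smaller child 58 at index 5, swap → [24, 32, 58, 41, 45, 59, 81, 74, 46]

[24, 32, 58, 41, 45, 59, 81, 74, 46]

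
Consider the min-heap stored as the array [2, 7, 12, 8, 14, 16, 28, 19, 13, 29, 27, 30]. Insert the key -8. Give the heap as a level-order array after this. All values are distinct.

append -8 at index 12 → [2, 7, 12, 8, 14, 16, 28, 19, 13, 29, 27, 30, -8]
-8 < parent 16 at index 5, swap → [2, 7, 12, 8, 14, -8, 28, 19, 13, 29, 27, 30, 16]
-8 < parent 12 at index 2, swap → [2, 7, -8, 8, 14, 12, 28, 19, 13, 29, 27, 30, 16]
-8 < parent 2 at index 0, swap → [-8, 7, 2, 8, 14, 12, 28, 19, 13, 29, 27, 30, 16]

[-8, 7, 2, 8, 14, 12, 28, 19, 13, 29, 27, 30, 16]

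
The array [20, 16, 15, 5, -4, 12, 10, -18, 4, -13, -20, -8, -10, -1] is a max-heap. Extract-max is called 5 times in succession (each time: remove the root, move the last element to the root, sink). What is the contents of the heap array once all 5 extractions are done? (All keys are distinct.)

extract-max #1 returns 20:
  remove root 20; move last element -1 to root → [-1, 16, 15, 5, -4, 12, 10, -18, 4, -13, -20, -8, -10]
  -1 vs larger child 16 at index 1, swap → [16, -1, 15, 5, -4, 12, 10, -18, 4, -13, -20, -8, -10]
  -1 vs larger child 5 at index 3, swap → [16, 5, 15, -1, -4, 12, 10, -18, 4, -13, -20, -8, -10]
  -1 vs larger child 4 at index 8, swap → [16, 5, 15, 4, -4, 12, 10, -18, -1, -13, -20, -8, -10]
extract-max #2 returns 16:
  remove root 16; move last element -10 to root → [-10, 5, 15, 4, -4, 12, 10, -18, -1, -13, -20, -8]
  -10 vs larger child 15 at index 2, swap → [15, 5, -10, 4, -4, 12, 10, -18, -1, -13, -20, -8]
  -10 vs larger child 12 at index 5, swap → [15, 5, 12, 4, -4, -10, 10, -18, -1, -13, -20, -8]
  -10 vs only child -8 at index 11, swap → [15, 5, 12, 4, -4, -8, 10, -18, -1, -13, -20, -10]
extract-max #3 returns 15:
  remove root 15; move last element -10 to root → [-10, 5, 12, 4, -4, -8, 10, -18, -1, -13, -20]
  -10 vs larger child 12 at index 2, swap → [12, 5, -10, 4, -4, -8, 10, -18, -1, -13, -20]
  -10 vs larger child 10 at index 6, swap → [12, 5, 10, 4, -4, -8, -10, -18, -1, -13, -20]
extract-max #4 returns 12:
  remove root 12; move last element -20 to root → [-20, 5, 10, 4, -4, -8, -10, -18, -1, -13]
  -20 vs larger child 10 at index 2, swap → [10, 5, -20, 4, -4, -8, -10, -18, -1, -13]
  -20 vs larger child -8 at index 5, swap → [10, 5, -8, 4, -4, -20, -10, -18, -1, -13]
extract-max #5 returns 10:
  remove root 10; move last element -13 to root → [-13, 5, -8, 4, -4, -20, -10, -18, -1]
  -13 vs larger child 5 at index 1, swap → [5, -13, -8, 4, -4, -20, -10, -18, -1]
  -13 vs larger child 4 at index 3, swap → [5, 4, -8, -13, -4, -20, -10, -18, -1]
  -13 vs larger child -1 at index 8, swap → [5, 4, -8, -1, -4, -20, -10, -18, -13]

[5, 4, -8, -1, -4, -20, -10, -18, -13]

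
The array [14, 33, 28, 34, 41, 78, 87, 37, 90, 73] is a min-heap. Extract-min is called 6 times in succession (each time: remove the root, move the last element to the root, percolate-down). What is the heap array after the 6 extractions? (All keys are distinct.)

extract-min #1 returns 14:
  remove root 14; move last element 73 to root → [73, 33, 28, 34, 41, 78, 87, 37, 90]
  73 vs smaller child 28 at index 2, swap → [28, 33, 73, 34, 41, 78, 87, 37, 90]
extract-min #2 returns 28:
  remove root 28; move last element 90 to root → [90, 33, 73, 34, 41, 78, 87, 37]
  90 vs smaller child 33 at index 1, swap → [33, 90, 73, 34, 41, 78, 87, 37]
  90 vs smaller child 34 at index 3, swap → [33, 34, 73, 90, 41, 78, 87, 37]
  90 vs only child 37 at index 7, swap → [33, 34, 73, 37, 41, 78, 87, 90]
extract-min #3 returns 33:
  remove root 33; move last element 90 to root → [90, 34, 73, 37, 41, 78, 87]
  90 vs smaller child 34 at index 1, swap → [34, 90, 73, 37, 41, 78, 87]
  90 vs smaller child 37 at index 3, swap → [34, 37, 73, 90, 41, 78, 87]
extract-min #4 returns 34:
  remove root 34; move last element 87 to root → [87, 37, 73, 90, 41, 78]
  87 vs smaller child 37 at index 1, swap → [37, 87, 73, 90, 41, 78]
  87 vs smaller child 41 at index 4, swap → [37, 41, 73, 90, 87, 78]
extract-min #5 returns 37:
  remove root 37; move last element 78 to root → [78, 41, 73, 90, 87]
  78 vs smaller child 41 at index 1, swap → [41, 78, 73, 90, 87]
extract-min #6 returns 41:
  remove root 41; move last element 87 to root → [87, 78, 73, 90]
  87 vs smaller child 73 at index 2, swap → [73, 78, 87, 90]

[73, 78, 87, 90]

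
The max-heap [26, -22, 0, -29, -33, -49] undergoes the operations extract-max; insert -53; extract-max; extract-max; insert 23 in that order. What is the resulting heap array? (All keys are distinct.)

extract-max → returns 26:
  remove root 26; move last element -49 to root → [-49, -22, 0, -29, -33]
  -49 vs larger child 0 at index 2, swap → [0, -22, -49, -29, -33]
insert -53:
  append -53 at index 5 → [0, -22, -49, -29, -33, -53] (no swap needed)
extract-max → returns 0:
  remove root 0; move last element -53 to root → [-53, -22, -49, -29, -33]
  -53 vs larger child -22 at index 1, swap → [-22, -53, -49, -29, -33]
  -53 vs larger child -29 at index 3, swap → [-22, -29, -49, -53, -33]
extract-max → returns -22:
  remove root -22; move last element -33 to root → [-33, -29, -49, -53]
  -33 vs larger child -29 at index 1, swap → [-29, -33, -49, -53]
insert 23:
  append 23 at index 4 → [-29, -33, -49, -53, 23]
  23 > parent -33 at index 1, swap → [-29, 23, -49, -53, -33]
  23 > parent -29 at index 0, swap → [23, -29, -49, -53, -33]

[23, -29, -49, -53, -33]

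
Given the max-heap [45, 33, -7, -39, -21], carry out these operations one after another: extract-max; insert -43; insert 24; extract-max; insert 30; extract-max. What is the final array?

[24, -21, -7, -39, -43]

extract-max → returns 45:
  remove root 45; move last element -21 to root → [-21, 33, -7, -39]
  -21 vs larger child 33 at index 1, swap → [33, -21, -7, -39]
insert -43:
  append -43 at index 4 → [33, -21, -7, -39, -43] (no swap needed)
insert 24:
  append 24 at index 5 → [33, -21, -7, -39, -43, 24]
  24 > parent -7 at index 2, swap → [33, -21, 24, -39, -43, -7]
extract-max → returns 33:
  remove root 33; move last element -7 to root → [-7, -21, 24, -39, -43]
  -7 vs larger child 24 at index 2, swap → [24, -21, -7, -39, -43]
insert 30:
  append 30 at index 5 → [24, -21, -7, -39, -43, 30]
  30 > parent -7 at index 2, swap → [24, -21, 30, -39, -43, -7]
  30 > parent 24 at index 0, swap → [30, -21, 24, -39, -43, -7]
extract-max → returns 30:
  remove root 30; move last element -7 to root → [-7, -21, 24, -39, -43]
  -7 vs larger child 24 at index 2, swap → [24, -21, -7, -39, -43]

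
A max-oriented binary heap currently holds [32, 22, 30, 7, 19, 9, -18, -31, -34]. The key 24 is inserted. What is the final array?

append 24 at index 9 → [32, 22, 30, 7, 19, 9, -18, -31, -34, 24]
24 > parent 19 at index 4, swap → [32, 22, 30, 7, 24, 9, -18, -31, -34, 19]
24 > parent 22 at index 1, swap → [32, 24, 30, 7, 22, 9, -18, -31, -34, 19]

[32, 24, 30, 7, 22, 9, -18, -31, -34, 19]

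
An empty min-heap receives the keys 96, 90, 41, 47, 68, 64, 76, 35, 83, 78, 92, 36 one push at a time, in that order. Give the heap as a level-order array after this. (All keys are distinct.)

Insert 96:
  append 96 at index 0 → [96] (no swap needed)
Insert 90:
  append 90 at index 1 → [96, 90]
  90 < parent 96 at index 0, swap → [90, 96]
Insert 41:
  append 41 at index 2 → [90, 96, 41]
  41 < parent 90 at index 0, swap → [41, 96, 90]
Insert 47:
  append 47 at index 3 → [41, 96, 90, 47]
  47 < parent 96 at index 1, swap → [41, 47, 90, 96]
Insert 68:
  append 68 at index 4 → [41, 47, 90, 96, 68] (no swap needed)
Insert 64:
  append 64 at index 5 → [41, 47, 90, 96, 68, 64]
  64 < parent 90 at index 2, swap → [41, 47, 64, 96, 68, 90]
Insert 76:
  append 76 at index 6 → [41, 47, 64, 96, 68, 90, 76] (no swap needed)
Insert 35:
  append 35 at index 7 → [41, 47, 64, 96, 68, 90, 76, 35]
  35 < parent 96 at index 3, swap → [41, 47, 64, 35, 68, 90, 76, 96]
  35 < parent 47 at index 1, swap → [41, 35, 64, 47, 68, 90, 76, 96]
  35 < parent 41 at index 0, swap → [35, 41, 64, 47, 68, 90, 76, 96]
Insert 83:
  append 83 at index 8 → [35, 41, 64, 47, 68, 90, 76, 96, 83] (no swap needed)
Insert 78:
  append 78 at index 9 → [35, 41, 64, 47, 68, 90, 76, 96, 83, 78] (no swap needed)
Insert 92:
  append 92 at index 10 → [35, 41, 64, 47, 68, 90, 76, 96, 83, 78, 92] (no swap needed)
Insert 36:
  append 36 at index 11 → [35, 41, 64, 47, 68, 90, 76, 96, 83, 78, 92, 36]
  36 < parent 90 at index 5, swap → [35, 41, 64, 47, 68, 36, 76, 96, 83, 78, 92, 90]
  36 < parent 64 at index 2, swap → [35, 41, 36, 47, 68, 64, 76, 96, 83, 78, 92, 90]

[35, 41, 36, 47, 68, 64, 76, 96, 83, 78, 92, 90]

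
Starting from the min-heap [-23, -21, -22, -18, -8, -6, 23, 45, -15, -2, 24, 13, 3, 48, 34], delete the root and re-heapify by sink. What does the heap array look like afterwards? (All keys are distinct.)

remove root -23; move last element 34 to root → [34, -21, -22, -18, -8, -6, 23, 45, -15, -2, 24, 13, 3, 48]
34 vs smaller child -22 at index 2, swap → [-22, -21, 34, -18, -8, -6, 23, 45, -15, -2, 24, 13, 3, 48]
34 vs smaller child -6 at index 5, swap → [-22, -21, -6, -18, -8, 34, 23, 45, -15, -2, 24, 13, 3, 48]
34 vs smaller child 3 at index 12, swap → [-22, -21, -6, -18, -8, 3, 23, 45, -15, -2, 24, 13, 34, 48]

[-22, -21, -6, -18, -8, 3, 23, 45, -15, -2, 24, 13, 34, 48]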